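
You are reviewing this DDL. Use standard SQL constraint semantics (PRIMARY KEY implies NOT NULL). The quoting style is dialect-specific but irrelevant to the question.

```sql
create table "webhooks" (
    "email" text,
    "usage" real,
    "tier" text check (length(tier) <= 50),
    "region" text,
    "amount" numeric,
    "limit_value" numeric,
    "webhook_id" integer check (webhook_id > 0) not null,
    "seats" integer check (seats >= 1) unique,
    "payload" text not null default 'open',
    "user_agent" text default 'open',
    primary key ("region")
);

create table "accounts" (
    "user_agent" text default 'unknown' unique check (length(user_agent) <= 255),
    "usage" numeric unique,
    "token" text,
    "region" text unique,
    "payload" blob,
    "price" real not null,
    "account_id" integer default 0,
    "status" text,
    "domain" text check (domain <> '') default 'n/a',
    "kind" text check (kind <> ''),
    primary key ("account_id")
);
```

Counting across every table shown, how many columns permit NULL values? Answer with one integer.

webhooks: 7 nullable (email, usage, tier, amount, limit_value, seats, user_agent — PK (region) and explicit NOT NULL columns excluded).
accounts: 8 nullable (user_agent, usage, token, region, payload, status, domain, kind — PK (account_id) and explicit NOT NULL columns excluded).
Total: 7 + 8 = 15.

15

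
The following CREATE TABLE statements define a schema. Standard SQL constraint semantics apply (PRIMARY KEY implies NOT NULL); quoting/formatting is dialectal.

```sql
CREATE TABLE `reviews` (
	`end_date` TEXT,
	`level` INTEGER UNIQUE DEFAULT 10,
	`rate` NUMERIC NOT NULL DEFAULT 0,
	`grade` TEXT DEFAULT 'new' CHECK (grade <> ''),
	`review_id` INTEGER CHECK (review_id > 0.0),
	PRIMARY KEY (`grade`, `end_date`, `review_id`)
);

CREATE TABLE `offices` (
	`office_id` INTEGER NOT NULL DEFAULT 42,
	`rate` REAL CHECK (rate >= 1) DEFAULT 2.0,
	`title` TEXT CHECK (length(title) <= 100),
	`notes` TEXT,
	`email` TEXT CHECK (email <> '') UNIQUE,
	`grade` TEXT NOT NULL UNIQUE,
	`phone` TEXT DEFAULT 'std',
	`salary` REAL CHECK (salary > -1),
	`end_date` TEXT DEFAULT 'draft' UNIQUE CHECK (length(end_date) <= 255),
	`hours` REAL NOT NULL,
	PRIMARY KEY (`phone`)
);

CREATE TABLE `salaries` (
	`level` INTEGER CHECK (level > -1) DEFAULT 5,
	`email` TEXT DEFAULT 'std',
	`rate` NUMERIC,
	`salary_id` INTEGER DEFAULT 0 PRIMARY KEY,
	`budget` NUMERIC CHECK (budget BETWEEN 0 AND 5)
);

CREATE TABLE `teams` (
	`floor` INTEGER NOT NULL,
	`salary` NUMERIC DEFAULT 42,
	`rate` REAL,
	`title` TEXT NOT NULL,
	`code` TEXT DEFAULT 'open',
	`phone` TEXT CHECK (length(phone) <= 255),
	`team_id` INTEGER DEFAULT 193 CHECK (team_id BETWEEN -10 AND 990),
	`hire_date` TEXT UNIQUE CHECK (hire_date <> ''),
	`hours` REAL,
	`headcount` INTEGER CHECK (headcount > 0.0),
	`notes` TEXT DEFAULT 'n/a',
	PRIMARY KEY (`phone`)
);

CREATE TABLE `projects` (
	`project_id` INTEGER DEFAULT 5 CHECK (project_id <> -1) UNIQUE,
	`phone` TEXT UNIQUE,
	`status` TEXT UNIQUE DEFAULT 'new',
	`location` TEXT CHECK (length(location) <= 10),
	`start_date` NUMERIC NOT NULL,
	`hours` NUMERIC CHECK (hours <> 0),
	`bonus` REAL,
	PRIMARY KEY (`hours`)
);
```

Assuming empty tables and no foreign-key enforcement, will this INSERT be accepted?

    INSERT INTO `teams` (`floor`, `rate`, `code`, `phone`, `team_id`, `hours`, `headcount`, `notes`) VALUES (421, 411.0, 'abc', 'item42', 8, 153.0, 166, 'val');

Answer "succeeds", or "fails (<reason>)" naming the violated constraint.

title is omitted from the column list and has no DEFAULT, so it would receive NULL.
But title is declared NOT NULL.

fails (NOT NULL on title)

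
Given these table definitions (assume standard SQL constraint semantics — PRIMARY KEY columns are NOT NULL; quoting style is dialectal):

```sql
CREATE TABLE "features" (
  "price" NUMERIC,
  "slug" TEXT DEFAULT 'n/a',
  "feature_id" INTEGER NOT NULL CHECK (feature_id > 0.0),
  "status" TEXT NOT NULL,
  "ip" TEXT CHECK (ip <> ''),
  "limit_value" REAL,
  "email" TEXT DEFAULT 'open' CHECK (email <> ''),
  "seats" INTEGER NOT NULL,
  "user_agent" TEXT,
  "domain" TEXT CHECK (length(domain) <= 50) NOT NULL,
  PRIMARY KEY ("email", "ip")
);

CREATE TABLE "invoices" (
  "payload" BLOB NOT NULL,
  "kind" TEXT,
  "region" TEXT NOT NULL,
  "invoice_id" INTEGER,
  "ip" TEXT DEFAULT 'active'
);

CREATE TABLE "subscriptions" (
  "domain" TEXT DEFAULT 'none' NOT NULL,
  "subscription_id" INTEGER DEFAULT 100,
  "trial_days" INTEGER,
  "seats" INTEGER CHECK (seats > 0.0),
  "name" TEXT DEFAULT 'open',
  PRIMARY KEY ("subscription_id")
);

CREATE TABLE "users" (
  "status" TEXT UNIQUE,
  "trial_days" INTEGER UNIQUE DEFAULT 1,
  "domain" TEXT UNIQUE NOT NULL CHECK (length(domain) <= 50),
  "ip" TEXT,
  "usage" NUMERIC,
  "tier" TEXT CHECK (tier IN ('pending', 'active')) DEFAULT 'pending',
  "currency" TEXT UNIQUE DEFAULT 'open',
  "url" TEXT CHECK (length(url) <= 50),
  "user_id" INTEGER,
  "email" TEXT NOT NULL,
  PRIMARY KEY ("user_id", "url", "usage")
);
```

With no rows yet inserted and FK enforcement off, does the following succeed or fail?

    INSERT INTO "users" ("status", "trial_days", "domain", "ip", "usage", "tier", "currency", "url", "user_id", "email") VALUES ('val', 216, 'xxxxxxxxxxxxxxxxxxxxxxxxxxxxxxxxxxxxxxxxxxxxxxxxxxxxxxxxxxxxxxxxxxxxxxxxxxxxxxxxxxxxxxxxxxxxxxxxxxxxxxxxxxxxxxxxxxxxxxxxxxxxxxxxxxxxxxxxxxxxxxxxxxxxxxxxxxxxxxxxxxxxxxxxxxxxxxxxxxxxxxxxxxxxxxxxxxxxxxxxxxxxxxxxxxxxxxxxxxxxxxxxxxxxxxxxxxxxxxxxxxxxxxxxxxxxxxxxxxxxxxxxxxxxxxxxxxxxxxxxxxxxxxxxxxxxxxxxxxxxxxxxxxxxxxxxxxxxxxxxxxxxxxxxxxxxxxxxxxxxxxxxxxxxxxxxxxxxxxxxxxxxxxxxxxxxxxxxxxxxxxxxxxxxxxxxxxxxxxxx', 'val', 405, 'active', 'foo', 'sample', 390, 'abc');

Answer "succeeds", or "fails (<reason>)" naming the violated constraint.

fails (CHECK on domain)

The value 'xxxxxxxxxxxxxxxxxxxxxxxxxxxxxxxxxxxxxxxxxxxxxxxxxxxxxxxxxxxxxxxxxxxxxxxxxxxxxxxxxxxxxxxxxxxxxxxxxxxxxxxxxxxxxxxxxxxxxxxxxxxxxxxxxxxxxxxxxxxxxxxxxxxxxxxxxxxxxxxxxxxxxxxxxxxxxxxxxxxxxxxxxxxxxxxxxxxxxxxxxxxxxxxxxxxxxxxxxxxxxxxxxxxxxxxxxxxxxxxxxxxxxxxxxxxxxxxxxxxxxxxxxxxxxxxxxxxxxxxxxxxxxxxxxxxxxxxxxxxxxxxxxxxxxxxxxxxxxxxxxxxxxxxxxxxxxxxxxxxxxxxxxxxxxxxxxxxxxxxxxxxxxxxxxxxxxxxxxxxxxxxxxxxxxxxxxxxxxxxx' for domain violates CHECK (length(domain) <= 50).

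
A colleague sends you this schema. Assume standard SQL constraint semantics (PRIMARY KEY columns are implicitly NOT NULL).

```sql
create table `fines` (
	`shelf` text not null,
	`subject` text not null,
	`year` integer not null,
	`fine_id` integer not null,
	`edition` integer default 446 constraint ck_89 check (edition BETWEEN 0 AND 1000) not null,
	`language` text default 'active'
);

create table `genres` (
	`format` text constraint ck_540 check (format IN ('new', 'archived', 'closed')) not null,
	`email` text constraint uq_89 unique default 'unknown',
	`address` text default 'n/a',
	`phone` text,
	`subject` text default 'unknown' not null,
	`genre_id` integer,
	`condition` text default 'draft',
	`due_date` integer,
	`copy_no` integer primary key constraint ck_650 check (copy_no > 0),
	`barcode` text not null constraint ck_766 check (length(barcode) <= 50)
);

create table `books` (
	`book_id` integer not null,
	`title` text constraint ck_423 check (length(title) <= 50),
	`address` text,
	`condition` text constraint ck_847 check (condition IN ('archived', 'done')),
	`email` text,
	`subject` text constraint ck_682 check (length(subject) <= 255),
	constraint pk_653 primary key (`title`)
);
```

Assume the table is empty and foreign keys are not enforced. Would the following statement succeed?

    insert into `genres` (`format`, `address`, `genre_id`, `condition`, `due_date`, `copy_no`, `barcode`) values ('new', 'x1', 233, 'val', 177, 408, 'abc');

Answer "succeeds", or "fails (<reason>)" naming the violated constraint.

succeeds

NOT NULL columns: barcode is supplied; copy_no is supplied; format is supplied; subject defaults to 'unknown'.
CHECK constraints: 'new' satisfies (format IN ('new', 'archived', 'closed')); 408 satisfies (copy_no > 0); 'abc' satisfies (length(barcode) <= 50).
No constraint is violated.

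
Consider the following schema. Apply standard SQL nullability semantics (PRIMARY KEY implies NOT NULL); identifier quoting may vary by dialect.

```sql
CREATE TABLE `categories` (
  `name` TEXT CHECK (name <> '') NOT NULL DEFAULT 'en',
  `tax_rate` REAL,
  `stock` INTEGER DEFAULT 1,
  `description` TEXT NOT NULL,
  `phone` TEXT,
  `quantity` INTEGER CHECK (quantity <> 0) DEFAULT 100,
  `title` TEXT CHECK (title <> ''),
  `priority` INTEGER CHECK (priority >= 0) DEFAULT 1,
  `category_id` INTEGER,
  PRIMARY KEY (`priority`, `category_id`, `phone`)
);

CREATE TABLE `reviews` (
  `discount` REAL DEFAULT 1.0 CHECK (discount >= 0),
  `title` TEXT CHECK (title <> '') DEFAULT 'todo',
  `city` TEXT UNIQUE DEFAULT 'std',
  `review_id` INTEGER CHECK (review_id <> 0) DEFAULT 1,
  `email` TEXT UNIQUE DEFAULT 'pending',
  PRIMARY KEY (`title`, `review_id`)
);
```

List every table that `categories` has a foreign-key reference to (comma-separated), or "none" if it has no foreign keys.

none

No column in categories has a REFERENCES clause.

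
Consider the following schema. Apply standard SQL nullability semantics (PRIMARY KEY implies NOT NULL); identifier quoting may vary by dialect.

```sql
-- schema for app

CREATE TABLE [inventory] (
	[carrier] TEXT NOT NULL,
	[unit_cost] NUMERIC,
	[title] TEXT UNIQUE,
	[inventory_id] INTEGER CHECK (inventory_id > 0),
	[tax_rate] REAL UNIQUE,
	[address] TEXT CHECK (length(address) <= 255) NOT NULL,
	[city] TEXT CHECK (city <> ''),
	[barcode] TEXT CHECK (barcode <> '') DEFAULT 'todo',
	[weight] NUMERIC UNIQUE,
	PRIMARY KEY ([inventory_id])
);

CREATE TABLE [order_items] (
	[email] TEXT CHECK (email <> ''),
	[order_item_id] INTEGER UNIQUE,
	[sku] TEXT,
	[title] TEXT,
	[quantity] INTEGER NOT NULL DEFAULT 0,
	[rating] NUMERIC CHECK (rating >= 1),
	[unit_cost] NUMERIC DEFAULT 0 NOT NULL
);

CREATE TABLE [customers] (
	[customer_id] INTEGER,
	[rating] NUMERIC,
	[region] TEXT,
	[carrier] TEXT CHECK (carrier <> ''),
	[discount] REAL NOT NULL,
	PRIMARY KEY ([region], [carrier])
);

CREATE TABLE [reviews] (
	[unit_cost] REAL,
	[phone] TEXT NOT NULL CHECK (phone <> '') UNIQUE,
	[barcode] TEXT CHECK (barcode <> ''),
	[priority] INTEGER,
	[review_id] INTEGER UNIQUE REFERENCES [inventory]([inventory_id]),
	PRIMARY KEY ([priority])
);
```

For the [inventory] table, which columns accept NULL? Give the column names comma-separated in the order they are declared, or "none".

unit_cost, title, tax_rate, city, barcode, weight

- carrier: declared NOT NULL → not nullable.
- unit_cost: no NOT NULL constraint applies → nullable.
- title: UNIQUE does not imply NOT NULL → nullable.
- inventory_id: part of the PRIMARY KEY, which implies NOT NULL → not nullable.
- tax_rate: UNIQUE does not imply NOT NULL → nullable.
- address: declared NOT NULL → not nullable.
- city: CHECK does not forbid NULL (a CHECK constraint passes when its expression is NULL) → nullable.
- barcode: CHECK does not forbid NULL (a CHECK constraint passes when its expression is NULL) → nullable.
- weight: UNIQUE does not imply NOT NULL → nullable.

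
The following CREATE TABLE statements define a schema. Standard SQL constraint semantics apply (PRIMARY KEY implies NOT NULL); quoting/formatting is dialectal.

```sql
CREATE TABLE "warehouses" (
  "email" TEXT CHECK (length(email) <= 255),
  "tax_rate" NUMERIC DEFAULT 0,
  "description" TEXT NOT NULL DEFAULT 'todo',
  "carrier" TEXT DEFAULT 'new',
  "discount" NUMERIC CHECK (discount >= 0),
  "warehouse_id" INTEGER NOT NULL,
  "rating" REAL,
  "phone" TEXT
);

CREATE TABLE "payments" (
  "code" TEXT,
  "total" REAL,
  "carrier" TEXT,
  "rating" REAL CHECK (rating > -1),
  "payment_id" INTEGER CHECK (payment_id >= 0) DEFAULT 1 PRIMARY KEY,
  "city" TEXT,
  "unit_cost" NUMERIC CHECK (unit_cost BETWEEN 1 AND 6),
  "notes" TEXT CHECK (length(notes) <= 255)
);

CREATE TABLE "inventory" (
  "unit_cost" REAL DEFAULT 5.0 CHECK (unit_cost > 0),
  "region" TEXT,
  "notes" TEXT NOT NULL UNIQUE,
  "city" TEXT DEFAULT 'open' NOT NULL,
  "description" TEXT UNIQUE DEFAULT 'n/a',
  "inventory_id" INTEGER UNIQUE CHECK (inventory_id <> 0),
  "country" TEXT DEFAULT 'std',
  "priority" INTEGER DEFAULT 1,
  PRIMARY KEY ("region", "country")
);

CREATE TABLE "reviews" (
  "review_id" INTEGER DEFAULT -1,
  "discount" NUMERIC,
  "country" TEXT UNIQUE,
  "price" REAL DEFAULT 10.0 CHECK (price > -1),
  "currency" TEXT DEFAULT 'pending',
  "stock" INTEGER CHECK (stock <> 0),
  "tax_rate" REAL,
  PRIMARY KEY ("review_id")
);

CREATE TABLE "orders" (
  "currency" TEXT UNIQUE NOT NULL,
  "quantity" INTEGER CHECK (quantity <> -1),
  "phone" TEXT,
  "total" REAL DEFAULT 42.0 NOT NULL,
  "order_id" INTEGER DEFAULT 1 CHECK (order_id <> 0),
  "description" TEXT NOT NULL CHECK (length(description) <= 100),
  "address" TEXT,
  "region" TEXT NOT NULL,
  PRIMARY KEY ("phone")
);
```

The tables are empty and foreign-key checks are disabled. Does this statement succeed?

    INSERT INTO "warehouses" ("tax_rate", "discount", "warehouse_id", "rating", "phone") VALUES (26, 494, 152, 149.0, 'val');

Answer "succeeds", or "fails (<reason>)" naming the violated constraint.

succeeds

NOT NULL columns: description defaults to 'todo'; warehouse_id is supplied.
CHECK constraints: 494 satisfies (discount >= 0).
No constraint is violated.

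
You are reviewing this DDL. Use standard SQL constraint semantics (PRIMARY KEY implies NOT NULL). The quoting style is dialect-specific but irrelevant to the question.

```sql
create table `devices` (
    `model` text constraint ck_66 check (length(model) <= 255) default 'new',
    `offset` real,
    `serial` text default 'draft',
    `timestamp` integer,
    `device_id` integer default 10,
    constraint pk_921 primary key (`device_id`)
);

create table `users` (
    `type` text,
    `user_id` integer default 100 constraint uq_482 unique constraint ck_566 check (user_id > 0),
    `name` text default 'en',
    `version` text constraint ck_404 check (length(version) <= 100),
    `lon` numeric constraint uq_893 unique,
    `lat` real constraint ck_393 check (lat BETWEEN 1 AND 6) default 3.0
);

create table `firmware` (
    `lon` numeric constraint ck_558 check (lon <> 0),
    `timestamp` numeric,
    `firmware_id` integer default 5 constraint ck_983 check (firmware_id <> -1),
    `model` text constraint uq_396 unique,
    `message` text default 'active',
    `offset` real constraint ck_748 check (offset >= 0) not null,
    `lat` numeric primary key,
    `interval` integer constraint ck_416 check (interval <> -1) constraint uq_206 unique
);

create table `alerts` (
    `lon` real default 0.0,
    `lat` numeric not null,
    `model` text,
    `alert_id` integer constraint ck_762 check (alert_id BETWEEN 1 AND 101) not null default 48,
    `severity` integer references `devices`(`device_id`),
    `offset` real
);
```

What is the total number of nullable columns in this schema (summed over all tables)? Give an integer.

20

devices: 4 nullable (model, offset, serial, timestamp — PK (device_id) and explicit NOT NULL columns excluded).
users: 6 nullable (type, user_id, name, version, lon, lat — PK none and explicit NOT NULL columns excluded).
firmware: 6 nullable (lon, timestamp, firmware_id, model, message, interval — PK (lat) and explicit NOT NULL columns excluded).
alerts: 4 nullable (lon, model, severity, offset — PK none and explicit NOT NULL columns excluded).
Total: 4 + 6 + 6 + 4 = 20.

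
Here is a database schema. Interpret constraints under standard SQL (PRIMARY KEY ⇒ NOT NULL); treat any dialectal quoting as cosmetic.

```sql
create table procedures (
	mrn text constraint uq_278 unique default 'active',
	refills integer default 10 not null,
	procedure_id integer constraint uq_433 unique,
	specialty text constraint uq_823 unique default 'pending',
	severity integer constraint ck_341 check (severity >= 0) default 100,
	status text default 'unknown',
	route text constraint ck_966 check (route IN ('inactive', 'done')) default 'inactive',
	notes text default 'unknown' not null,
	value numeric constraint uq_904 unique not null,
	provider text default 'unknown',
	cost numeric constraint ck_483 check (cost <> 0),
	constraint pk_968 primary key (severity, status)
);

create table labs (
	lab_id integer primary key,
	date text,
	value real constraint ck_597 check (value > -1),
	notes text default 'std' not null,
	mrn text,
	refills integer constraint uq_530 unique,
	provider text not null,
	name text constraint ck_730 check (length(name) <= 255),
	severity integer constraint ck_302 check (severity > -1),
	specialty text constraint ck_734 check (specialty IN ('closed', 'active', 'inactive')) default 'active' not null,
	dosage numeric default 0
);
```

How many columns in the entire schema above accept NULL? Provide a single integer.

13

procedures: 6 nullable (mrn, procedure_id, specialty, route, provider, cost — PK (severity, status) and explicit NOT NULL columns excluded).
labs: 7 nullable (date, value, mrn, refills, name, severity, dosage — PK (lab_id) and explicit NOT NULL columns excluded).
Total: 6 + 7 = 13.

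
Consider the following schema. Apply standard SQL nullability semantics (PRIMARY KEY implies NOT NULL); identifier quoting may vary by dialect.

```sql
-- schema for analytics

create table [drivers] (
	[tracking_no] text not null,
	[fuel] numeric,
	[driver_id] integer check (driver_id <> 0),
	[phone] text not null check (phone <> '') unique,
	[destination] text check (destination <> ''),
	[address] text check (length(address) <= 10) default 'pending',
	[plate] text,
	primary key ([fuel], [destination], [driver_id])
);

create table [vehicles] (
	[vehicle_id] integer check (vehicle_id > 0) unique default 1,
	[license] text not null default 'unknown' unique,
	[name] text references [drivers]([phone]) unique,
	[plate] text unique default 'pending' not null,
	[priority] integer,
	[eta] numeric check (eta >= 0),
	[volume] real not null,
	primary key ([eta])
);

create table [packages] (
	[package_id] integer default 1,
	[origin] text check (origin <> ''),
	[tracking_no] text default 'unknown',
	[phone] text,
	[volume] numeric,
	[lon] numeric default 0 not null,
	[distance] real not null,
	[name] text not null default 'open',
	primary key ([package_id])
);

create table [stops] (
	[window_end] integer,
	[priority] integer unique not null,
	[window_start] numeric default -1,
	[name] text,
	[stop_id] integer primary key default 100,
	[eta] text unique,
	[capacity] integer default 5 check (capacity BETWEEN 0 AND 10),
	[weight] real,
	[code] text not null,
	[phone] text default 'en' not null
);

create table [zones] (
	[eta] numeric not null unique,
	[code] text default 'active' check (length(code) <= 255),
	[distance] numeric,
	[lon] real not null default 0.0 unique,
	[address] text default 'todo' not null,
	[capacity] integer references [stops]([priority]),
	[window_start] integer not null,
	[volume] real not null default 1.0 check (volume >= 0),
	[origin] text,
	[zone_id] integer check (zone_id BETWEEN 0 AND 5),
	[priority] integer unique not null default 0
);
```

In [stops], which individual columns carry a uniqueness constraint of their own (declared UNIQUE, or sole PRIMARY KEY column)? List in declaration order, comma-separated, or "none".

priority, stop_id, eta

- window_end: no UNIQUE or single-column PK constraint.
- priority: declared UNIQUE → unique.
- window_start: no UNIQUE or single-column PK constraint.
- name: no UNIQUE or single-column PK constraint.
- stop_id: single-column PRIMARY KEY → unique.
- eta: declared UNIQUE → unique.
- capacity: no UNIQUE or single-column PK constraint.
- weight: no UNIQUE or single-column PK constraint.
- code: no UNIQUE or single-column PK constraint.
- phone: no UNIQUE or single-column PK constraint.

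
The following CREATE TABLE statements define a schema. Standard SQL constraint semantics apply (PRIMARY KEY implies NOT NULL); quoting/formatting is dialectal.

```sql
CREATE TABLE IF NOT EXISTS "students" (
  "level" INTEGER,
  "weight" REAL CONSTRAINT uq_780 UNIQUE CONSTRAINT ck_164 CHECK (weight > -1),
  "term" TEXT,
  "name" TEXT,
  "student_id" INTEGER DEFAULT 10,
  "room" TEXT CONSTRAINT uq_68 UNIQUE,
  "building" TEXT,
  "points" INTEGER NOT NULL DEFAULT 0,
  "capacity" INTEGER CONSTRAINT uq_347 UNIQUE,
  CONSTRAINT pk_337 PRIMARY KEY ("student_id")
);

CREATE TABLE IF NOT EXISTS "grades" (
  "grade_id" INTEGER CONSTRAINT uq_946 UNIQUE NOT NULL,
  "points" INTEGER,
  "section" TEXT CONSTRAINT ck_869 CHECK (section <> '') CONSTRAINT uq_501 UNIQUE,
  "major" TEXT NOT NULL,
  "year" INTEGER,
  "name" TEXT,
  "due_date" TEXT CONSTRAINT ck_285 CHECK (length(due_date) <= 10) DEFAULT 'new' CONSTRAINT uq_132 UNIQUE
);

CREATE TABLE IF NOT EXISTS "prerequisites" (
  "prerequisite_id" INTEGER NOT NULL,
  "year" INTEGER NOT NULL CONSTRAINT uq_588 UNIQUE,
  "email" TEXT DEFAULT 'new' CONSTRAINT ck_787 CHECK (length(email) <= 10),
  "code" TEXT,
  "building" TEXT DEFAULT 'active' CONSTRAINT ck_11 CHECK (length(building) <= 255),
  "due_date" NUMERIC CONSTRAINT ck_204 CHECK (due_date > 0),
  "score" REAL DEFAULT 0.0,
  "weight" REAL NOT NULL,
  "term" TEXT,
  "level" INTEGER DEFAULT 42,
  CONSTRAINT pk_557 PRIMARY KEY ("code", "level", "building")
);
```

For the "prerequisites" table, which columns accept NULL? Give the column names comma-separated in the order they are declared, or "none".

email, due_date, score, term

- prerequisite_id: declared NOT NULL → not nullable.
- year: declared NOT NULL → not nullable.
- email: CHECK does not forbid NULL (a CHECK constraint passes when its expression is NULL) → nullable.
- code: part of the PRIMARY KEY, which implies NOT NULL → not nullable.
- building: part of the PRIMARY KEY, which implies NOT NULL → not nullable.
- due_date: CHECK does not forbid NULL (a CHECK constraint passes when its expression is NULL) → nullable.
- score: DEFAULT only fills an omitted column; an explicit NULL is still allowed → nullable.
- weight: declared NOT NULL → not nullable.
- term: no NOT NULL constraint applies → nullable.
- level: part of the PRIMARY KEY, which implies NOT NULL → not nullable.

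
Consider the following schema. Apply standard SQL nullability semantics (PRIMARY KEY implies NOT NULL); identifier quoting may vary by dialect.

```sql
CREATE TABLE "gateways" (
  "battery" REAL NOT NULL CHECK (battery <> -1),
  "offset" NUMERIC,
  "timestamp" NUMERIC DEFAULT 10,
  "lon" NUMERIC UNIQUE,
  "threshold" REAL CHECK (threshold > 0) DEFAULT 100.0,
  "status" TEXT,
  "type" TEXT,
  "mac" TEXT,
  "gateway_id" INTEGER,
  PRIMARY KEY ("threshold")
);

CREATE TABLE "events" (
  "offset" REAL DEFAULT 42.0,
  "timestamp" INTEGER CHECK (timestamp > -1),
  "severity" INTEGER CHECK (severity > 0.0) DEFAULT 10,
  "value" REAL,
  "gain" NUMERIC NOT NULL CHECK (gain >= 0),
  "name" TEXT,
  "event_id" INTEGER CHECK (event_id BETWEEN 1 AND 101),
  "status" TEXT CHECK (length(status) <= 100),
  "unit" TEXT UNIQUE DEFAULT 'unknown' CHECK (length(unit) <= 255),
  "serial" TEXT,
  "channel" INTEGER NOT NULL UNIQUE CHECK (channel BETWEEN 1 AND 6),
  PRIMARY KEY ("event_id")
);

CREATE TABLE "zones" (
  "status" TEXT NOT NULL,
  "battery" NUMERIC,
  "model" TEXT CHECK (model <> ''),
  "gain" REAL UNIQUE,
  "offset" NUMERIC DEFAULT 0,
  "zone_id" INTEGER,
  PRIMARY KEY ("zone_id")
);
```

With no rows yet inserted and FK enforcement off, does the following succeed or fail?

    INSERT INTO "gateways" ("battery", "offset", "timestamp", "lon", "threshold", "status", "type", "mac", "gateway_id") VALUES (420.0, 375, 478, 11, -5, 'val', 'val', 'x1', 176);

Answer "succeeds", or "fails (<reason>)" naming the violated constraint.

fails (CHECK on threshold)

The value -5 for threshold violates CHECK (threshold > 0).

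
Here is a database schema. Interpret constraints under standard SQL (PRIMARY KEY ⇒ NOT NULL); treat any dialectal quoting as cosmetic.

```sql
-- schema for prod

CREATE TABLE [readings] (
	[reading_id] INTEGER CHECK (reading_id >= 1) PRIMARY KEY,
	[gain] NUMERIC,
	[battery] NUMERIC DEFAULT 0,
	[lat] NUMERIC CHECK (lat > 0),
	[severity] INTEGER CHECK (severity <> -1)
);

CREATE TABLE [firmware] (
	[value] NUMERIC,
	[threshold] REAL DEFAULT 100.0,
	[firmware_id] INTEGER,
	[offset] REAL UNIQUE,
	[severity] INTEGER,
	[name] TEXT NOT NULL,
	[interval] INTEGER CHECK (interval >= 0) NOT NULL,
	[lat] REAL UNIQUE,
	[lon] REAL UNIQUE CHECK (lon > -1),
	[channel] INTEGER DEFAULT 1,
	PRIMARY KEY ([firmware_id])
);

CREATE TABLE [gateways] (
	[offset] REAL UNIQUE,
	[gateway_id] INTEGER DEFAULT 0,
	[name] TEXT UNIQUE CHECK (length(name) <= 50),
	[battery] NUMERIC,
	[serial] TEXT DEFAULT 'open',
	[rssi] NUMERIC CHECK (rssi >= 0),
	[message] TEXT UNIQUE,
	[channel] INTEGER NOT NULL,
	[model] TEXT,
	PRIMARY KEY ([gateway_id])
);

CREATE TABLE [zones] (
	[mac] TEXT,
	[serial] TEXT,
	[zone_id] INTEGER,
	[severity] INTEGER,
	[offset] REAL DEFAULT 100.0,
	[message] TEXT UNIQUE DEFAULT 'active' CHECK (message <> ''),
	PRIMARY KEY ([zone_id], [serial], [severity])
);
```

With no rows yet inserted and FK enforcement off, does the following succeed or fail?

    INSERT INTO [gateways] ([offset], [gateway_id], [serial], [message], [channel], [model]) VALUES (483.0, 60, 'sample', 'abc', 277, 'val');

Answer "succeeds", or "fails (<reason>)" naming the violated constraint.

NOT NULL columns: channel is supplied; gateway_id is supplied.
No constraint is violated.

succeeds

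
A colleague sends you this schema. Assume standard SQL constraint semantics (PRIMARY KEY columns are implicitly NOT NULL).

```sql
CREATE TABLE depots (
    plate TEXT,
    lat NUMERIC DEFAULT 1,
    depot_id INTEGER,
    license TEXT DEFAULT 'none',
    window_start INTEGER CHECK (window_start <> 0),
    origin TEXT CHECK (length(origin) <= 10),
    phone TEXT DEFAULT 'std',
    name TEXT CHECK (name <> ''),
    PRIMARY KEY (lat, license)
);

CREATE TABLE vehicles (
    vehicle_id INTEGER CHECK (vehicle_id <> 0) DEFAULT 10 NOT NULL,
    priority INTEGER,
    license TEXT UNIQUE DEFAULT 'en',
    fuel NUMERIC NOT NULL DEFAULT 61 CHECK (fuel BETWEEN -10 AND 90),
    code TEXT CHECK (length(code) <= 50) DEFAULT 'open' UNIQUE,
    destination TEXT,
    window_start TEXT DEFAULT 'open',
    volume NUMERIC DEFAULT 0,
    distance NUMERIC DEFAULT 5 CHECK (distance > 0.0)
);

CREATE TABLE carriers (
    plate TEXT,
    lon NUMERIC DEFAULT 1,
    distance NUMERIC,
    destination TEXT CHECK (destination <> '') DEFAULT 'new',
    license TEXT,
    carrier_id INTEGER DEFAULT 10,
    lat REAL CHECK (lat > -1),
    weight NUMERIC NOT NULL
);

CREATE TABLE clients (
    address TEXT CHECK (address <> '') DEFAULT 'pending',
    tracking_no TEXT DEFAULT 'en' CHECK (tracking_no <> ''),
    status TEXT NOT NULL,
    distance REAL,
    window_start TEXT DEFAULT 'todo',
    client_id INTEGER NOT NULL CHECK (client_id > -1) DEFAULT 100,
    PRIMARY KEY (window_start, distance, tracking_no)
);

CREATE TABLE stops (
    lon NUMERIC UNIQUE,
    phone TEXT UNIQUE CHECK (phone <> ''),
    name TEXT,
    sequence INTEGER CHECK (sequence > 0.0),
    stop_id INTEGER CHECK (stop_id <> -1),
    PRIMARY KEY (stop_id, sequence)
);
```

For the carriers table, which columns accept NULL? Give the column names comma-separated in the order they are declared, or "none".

plate, lon, distance, destination, license, carrier_id, lat

- plate: no NOT NULL constraint applies → nullable.
- lon: DEFAULT only fills an omitted column; an explicit NULL is still allowed → nullable.
- distance: no NOT NULL constraint applies → nullable.
- destination: CHECK does not forbid NULL (a CHECK constraint passes when its expression is NULL) → nullable.
- license: no NOT NULL constraint applies → nullable.
- carrier_id: DEFAULT only fills an omitted column; an explicit NULL is still allowed → nullable.
- lat: CHECK does not forbid NULL (a CHECK constraint passes when its expression is NULL) → nullable.
- weight: declared NOT NULL → not nullable.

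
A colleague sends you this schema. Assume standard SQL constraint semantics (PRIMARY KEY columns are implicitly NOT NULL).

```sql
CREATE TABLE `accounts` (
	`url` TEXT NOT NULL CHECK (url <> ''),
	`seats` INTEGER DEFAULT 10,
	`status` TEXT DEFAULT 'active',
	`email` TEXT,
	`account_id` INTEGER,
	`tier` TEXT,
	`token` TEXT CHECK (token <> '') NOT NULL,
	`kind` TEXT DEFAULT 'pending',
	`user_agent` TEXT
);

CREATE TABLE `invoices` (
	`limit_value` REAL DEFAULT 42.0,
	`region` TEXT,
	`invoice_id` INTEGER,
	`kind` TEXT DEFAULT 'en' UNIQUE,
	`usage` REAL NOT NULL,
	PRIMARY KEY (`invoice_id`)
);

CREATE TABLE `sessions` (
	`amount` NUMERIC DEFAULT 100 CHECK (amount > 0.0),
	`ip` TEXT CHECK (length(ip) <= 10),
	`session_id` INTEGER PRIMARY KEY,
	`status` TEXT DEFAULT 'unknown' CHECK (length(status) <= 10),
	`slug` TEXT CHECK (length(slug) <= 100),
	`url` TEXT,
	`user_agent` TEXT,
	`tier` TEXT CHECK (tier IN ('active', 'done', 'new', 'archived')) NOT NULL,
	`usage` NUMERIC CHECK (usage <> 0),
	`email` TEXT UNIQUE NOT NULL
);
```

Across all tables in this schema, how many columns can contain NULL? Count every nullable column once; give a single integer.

17

accounts: 7 nullable (seats, status, email, account_id, tier, kind, user_agent — PK none and explicit NOT NULL columns excluded).
invoices: 3 nullable (limit_value, region, kind — PK (invoice_id) and explicit NOT NULL columns excluded).
sessions: 7 nullable (amount, ip, status, slug, url, user_agent, usage — PK (session_id) and explicit NOT NULL columns excluded).
Total: 7 + 3 + 7 = 17.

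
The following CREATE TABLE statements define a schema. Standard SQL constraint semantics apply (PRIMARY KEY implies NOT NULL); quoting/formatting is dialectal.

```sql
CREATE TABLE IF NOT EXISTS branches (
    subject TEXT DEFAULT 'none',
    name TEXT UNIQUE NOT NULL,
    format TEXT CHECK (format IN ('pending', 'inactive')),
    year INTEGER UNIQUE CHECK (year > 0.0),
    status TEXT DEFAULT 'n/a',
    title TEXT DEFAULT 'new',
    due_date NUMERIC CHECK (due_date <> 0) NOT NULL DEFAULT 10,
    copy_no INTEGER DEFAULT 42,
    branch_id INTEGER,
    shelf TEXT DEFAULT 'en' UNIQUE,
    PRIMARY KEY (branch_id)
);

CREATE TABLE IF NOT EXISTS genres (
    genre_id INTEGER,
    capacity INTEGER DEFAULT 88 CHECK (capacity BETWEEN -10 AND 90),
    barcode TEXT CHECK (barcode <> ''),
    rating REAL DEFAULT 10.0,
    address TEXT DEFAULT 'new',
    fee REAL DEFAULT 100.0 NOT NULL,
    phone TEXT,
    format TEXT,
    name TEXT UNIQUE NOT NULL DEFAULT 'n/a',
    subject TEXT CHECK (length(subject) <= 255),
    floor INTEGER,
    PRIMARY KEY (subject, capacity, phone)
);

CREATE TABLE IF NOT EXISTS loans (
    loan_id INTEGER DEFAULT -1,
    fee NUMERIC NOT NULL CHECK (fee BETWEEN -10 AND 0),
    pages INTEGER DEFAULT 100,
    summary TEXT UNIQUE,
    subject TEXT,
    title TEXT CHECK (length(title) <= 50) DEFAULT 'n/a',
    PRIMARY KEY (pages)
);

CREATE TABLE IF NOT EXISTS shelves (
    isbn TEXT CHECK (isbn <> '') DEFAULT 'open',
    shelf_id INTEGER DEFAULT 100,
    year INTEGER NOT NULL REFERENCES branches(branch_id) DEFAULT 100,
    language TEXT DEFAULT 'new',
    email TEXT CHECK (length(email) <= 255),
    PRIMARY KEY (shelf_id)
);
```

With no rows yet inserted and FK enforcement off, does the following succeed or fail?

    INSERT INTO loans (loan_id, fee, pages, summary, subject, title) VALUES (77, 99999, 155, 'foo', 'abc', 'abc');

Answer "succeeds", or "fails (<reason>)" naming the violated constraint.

fails (CHECK on fee)

The value 99999 for fee violates CHECK (fee BETWEEN -10 AND 0).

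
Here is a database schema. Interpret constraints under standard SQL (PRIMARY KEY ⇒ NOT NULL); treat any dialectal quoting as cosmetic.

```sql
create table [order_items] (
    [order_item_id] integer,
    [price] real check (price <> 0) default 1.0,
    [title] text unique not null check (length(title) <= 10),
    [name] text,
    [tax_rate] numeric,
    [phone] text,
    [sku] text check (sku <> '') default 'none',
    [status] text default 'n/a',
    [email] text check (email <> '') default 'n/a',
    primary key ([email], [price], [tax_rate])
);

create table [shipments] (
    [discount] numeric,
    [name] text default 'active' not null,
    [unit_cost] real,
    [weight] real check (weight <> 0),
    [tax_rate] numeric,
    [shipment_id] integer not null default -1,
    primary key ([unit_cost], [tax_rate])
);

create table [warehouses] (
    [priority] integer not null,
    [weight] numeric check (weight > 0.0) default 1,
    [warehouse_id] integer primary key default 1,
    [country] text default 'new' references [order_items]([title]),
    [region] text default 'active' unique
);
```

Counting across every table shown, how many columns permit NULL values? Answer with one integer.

order_items: 5 nullable (order_item_id, name, phone, sku, status — PK (email, price, tax_rate) and explicit NOT NULL columns excluded).
shipments: 2 nullable (discount, weight — PK (unit_cost, tax_rate) and explicit NOT NULL columns excluded).
warehouses: 3 nullable (weight, country, region — PK (warehouse_id) and explicit NOT NULL columns excluded).
Total: 5 + 2 + 3 = 10.

10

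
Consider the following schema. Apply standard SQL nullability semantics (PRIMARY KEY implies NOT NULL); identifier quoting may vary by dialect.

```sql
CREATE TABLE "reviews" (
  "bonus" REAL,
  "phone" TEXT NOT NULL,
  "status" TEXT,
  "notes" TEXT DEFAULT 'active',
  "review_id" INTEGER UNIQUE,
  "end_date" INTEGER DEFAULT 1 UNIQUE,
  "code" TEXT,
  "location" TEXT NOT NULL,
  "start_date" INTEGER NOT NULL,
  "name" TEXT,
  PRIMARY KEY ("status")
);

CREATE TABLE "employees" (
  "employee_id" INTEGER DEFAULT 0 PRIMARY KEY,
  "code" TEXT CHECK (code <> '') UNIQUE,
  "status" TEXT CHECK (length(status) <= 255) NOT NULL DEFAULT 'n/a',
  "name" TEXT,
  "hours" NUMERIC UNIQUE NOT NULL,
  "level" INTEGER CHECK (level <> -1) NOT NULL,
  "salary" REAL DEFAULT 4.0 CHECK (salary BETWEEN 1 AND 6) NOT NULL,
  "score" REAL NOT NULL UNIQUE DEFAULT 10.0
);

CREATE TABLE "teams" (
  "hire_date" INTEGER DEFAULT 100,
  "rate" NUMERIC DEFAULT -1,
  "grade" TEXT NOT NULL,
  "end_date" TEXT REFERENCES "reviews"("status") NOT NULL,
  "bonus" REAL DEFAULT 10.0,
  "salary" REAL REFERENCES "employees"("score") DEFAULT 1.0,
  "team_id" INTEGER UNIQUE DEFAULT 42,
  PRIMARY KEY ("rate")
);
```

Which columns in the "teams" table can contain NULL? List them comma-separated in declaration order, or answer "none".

hire_date, bonus, salary, team_id

- hire_date: DEFAULT only fills an omitted column; an explicit NULL is still allowed → nullable.
- rate: part of the PRIMARY KEY, which implies NOT NULL → not nullable.
- grade: declared NOT NULL → not nullable.
- end_date: declared NOT NULL → not nullable.
- bonus: DEFAULT only fills an omitted column; an explicit NULL is still allowed → nullable.
- salary: a foreign key column may be NULL unless separately constrained → nullable.
- team_id: UNIQUE does not imply NOT NULL → nullable.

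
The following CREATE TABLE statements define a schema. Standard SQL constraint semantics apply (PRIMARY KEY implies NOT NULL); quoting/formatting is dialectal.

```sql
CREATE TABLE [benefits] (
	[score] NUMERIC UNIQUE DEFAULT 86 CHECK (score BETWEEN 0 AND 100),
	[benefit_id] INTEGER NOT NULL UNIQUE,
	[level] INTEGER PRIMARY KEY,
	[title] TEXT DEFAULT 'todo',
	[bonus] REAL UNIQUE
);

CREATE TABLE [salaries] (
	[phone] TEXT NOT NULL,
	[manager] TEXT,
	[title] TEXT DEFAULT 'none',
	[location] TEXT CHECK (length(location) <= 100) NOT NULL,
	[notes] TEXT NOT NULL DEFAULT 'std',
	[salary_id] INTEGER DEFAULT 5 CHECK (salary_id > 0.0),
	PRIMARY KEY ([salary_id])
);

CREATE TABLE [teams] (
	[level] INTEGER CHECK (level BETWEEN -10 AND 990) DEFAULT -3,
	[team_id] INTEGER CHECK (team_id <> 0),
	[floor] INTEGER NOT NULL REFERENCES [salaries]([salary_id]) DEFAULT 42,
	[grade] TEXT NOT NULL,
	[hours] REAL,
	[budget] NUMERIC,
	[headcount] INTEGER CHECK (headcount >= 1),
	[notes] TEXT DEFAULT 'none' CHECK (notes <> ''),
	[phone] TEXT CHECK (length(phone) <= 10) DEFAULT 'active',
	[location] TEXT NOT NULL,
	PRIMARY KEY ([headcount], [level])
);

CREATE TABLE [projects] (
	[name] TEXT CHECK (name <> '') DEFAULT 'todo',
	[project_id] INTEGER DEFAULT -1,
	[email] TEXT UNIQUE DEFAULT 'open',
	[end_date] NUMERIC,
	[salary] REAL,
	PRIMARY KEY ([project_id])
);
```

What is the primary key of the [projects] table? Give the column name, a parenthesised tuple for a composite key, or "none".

project_id

project_id is declared PRIMARY KEY as a table-level PRIMARY KEY clause.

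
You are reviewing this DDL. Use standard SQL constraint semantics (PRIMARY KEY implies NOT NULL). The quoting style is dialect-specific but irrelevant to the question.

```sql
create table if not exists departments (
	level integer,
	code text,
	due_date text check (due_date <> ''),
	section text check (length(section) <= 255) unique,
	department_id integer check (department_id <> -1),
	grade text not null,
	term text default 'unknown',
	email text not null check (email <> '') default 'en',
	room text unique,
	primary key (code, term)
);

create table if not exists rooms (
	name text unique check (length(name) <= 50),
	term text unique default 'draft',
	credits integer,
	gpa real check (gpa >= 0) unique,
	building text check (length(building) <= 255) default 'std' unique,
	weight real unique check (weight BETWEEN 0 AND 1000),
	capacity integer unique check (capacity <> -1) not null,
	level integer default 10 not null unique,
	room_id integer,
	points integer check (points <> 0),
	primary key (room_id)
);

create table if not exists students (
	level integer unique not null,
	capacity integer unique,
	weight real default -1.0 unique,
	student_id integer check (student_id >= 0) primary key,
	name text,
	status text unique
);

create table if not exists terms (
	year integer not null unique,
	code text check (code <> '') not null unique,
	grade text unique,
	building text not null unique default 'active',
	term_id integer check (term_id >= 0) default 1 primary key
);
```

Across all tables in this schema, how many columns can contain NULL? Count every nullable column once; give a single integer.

departments: 5 nullable (level, due_date, section, department_id, room — PK (code, term) and explicit NOT NULL columns excluded).
rooms: 7 nullable (name, term, credits, gpa, building, weight, points — PK (room_id) and explicit NOT NULL columns excluded).
students: 4 nullable (capacity, weight, name, status — PK (student_id) and explicit NOT NULL columns excluded).
terms: 1 nullable (grade — PK (term_id) and explicit NOT NULL columns excluded).
Total: 5 + 7 + 4 + 1 = 17.

17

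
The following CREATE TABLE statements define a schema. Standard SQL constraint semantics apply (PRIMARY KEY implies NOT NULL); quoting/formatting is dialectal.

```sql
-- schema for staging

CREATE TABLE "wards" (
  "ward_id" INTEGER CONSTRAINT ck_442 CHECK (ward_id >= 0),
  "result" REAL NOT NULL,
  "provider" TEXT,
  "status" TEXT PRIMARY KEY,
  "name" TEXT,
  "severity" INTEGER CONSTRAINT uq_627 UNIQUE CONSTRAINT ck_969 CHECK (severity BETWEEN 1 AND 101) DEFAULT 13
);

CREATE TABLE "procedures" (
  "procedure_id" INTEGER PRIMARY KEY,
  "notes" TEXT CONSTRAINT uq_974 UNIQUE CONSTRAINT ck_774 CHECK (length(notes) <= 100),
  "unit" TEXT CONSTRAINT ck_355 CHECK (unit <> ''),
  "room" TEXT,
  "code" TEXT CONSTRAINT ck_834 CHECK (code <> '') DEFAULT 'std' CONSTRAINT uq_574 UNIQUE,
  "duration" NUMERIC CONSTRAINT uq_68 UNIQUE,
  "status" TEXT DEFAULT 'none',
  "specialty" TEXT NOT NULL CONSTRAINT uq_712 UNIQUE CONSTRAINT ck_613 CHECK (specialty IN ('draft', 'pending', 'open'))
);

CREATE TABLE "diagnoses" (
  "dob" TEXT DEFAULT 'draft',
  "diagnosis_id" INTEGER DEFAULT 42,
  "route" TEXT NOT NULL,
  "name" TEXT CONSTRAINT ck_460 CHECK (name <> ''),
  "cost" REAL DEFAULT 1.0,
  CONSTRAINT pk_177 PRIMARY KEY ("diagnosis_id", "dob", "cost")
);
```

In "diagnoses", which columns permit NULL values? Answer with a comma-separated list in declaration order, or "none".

name

- dob: part of the PRIMARY KEY, which implies NOT NULL → not nullable.
- diagnosis_id: part of the PRIMARY KEY, which implies NOT NULL → not nullable.
- route: declared NOT NULL → not nullable.
- name: CHECK does not forbid NULL (a CHECK constraint passes when its expression is NULL) → nullable.
- cost: part of the PRIMARY KEY, which implies NOT NULL → not nullable.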